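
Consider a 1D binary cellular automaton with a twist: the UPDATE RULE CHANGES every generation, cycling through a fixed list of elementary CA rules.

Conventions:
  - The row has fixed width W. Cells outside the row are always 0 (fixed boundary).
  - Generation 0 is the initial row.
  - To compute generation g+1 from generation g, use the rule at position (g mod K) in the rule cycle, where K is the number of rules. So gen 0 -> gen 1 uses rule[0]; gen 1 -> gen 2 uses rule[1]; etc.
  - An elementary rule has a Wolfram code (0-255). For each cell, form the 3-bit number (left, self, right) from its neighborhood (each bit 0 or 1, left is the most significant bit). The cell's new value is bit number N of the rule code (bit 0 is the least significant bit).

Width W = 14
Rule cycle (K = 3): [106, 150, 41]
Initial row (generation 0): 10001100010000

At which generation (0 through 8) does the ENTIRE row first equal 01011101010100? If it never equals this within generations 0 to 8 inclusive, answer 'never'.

Answer: never

Derivation:
Gen 0: 10001100010000
Gen 1 (rule 106): 00011100100000
Gen 2 (rule 150): 00101011110000
Gen 3 (rule 41): 10010110000111
Gen 4 (rule 106): 00101110001101
Gen 5 (rule 150): 01100101010001
Gen 6 (rule 41): 01000010100100
Gen 7 (rule 106): 10000101001000
Gen 8 (rule 150): 11001101111100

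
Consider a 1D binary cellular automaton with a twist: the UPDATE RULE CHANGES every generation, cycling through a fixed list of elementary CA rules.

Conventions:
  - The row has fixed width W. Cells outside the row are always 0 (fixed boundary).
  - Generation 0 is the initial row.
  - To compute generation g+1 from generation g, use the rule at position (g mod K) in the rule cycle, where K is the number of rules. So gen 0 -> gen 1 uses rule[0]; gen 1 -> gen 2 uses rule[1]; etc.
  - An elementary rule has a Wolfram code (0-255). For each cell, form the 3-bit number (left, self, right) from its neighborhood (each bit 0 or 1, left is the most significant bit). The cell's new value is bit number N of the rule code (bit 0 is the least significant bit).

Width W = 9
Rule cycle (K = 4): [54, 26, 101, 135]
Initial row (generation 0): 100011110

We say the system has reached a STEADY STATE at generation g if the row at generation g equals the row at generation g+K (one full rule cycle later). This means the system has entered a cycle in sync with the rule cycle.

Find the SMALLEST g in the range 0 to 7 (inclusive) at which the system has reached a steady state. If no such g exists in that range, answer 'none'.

Answer: 5

Derivation:
Gen 0: 100011110
Gen 1 (rule 54): 110100001
Gen 2 (rule 26): 100010010
Gen 3 (rule 101): 101010010
Gen 4 (rule 135): 101010110
Gen 5 (rule 54): 111111001
Gen 6 (rule 26): 100000110
Gen 7 (rule 101): 101110010
Gen 8 (rule 135): 100100110
Gen 9 (rule 54): 111111001
Gen 10 (rule 26): 100000110
Gen 11 (rule 101): 101110010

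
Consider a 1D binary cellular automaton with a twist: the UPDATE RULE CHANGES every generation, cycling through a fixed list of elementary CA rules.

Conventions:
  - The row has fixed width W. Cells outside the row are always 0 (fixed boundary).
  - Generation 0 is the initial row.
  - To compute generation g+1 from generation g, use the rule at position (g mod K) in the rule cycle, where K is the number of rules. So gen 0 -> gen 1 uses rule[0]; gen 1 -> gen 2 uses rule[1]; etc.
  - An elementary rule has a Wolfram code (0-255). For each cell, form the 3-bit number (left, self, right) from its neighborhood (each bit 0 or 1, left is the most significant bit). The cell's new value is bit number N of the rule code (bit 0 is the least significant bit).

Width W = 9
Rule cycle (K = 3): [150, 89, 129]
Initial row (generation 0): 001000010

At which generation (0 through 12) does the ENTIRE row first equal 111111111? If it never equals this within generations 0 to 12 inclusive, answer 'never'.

Gen 0: 001000010
Gen 1 (rule 150): 011100111
Gen 2 (rule 89): 010110101
Gen 3 (rule 129): 000000000
Gen 4 (rule 150): 000000000
Gen 5 (rule 89): 111111111
Gen 6 (rule 129): 011111110
Gen 7 (rule 150): 101111101
Gen 8 (rule 89): 001000100
Gen 9 (rule 129): 100010001
Gen 10 (rule 150): 110111011
Gen 11 (rule 89): 110101011
Gen 12 (rule 129): 000000000

Answer: 5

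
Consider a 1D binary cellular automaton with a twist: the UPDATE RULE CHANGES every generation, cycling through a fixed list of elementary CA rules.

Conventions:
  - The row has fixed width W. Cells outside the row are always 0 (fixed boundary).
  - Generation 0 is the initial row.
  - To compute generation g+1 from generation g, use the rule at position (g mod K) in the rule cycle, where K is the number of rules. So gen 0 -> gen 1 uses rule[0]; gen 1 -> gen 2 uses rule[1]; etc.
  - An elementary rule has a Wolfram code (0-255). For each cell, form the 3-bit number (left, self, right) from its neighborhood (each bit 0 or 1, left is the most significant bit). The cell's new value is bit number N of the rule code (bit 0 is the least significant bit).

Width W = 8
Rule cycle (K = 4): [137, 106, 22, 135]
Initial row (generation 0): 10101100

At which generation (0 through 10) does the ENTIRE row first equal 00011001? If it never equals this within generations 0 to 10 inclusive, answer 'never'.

Answer: never

Derivation:
Gen 0: 10101100
Gen 1 (rule 137): 00001001
Gen 2 (rule 106): 00010010
Gen 3 (rule 22): 00111111
Gen 4 (rule 135): 11011110
Gen 5 (rule 137): 10011100
Gen 6 (rule 106): 00110100
Gen 7 (rule 22): 01000110
Gen 8 (rule 135): 11011000
Gen 9 (rule 137): 10010011
Gen 10 (rule 106): 00100111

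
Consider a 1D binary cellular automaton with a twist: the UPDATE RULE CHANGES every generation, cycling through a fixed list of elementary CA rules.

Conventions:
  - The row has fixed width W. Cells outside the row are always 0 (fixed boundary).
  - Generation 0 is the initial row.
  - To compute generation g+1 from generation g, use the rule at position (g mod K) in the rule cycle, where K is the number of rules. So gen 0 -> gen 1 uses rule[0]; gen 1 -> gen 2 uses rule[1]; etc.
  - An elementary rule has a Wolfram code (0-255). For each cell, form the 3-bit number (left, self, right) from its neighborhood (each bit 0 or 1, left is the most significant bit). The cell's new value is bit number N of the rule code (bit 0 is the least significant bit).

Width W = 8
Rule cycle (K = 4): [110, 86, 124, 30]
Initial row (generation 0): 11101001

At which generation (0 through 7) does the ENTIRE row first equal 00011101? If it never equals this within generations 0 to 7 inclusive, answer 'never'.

Answer: never

Derivation:
Gen 0: 11101001
Gen 1 (rule 110): 10111011
Gen 2 (rule 86): 10001001
Gen 3 (rule 124): 11001101
Gen 4 (rule 30): 10111001
Gen 5 (rule 110): 11101011
Gen 6 (rule 86): 00101001
Gen 7 (rule 124): 00111101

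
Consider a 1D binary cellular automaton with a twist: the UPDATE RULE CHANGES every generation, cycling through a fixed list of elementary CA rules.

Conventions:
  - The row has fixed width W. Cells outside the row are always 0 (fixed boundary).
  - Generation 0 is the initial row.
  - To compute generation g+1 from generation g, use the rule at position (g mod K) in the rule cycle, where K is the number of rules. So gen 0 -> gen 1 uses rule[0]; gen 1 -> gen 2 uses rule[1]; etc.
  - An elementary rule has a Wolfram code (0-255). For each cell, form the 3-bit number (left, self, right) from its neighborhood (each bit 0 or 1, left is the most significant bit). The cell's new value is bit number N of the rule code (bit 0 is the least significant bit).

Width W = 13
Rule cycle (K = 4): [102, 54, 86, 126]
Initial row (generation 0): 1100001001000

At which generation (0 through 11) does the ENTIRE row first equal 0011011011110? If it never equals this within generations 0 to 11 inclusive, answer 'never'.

Gen 0: 1100001001000
Gen 1 (rule 102): 0100011011000
Gen 2 (rule 54): 1110100100100
Gen 3 (rule 86): 0010111111110
Gen 4 (rule 126): 0111100000011
Gen 5 (rule 102): 1000100000101
Gen 6 (rule 54): 1101110001111
Gen 7 (rule 86): 0100011010001
Gen 8 (rule 126): 1110111111011
Gen 9 (rule 102): 0011000001101
Gen 10 (rule 54): 0100100010011
Gen 11 (rule 86): 1111110111101

Answer: never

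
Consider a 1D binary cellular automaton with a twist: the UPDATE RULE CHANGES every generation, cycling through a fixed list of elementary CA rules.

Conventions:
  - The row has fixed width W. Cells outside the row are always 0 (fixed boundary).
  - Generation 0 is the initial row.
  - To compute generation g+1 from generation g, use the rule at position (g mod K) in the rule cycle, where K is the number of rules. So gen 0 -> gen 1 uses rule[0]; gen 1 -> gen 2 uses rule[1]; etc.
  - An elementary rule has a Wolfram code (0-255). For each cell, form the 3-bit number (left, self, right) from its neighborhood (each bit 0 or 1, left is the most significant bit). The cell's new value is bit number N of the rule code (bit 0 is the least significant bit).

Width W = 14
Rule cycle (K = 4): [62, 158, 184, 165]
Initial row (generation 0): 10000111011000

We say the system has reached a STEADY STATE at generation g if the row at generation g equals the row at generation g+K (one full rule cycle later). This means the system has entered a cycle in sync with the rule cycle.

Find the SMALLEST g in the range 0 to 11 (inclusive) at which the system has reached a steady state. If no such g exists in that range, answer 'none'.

Answer: none

Derivation:
Gen 0: 10000111011000
Gen 1 (rule 62): 11001100110100
Gen 2 (rule 158): 10111011100110
Gen 3 (rule 184): 01110111010101
Gen 4 (rule 165): 00101010111111
Gen 5 (rule 62): 01111111100000
Gen 6 (rule 158): 11111111010000
Gen 7 (rule 184): 11111110101000
Gen 8 (rule 165): 01111101111011
Gen 9 (rule 62): 11000011000110
Gen 10 (rule 158): 10100110101101
Gen 11 (rule 184): 01010101011010
Gen 12 (rule 165): 01111111100110
Gen 13 (rule 62): 11000000011101
Gen 14 (rule 158): 10100000111001
Gen 15 (rule 184): 01010000110100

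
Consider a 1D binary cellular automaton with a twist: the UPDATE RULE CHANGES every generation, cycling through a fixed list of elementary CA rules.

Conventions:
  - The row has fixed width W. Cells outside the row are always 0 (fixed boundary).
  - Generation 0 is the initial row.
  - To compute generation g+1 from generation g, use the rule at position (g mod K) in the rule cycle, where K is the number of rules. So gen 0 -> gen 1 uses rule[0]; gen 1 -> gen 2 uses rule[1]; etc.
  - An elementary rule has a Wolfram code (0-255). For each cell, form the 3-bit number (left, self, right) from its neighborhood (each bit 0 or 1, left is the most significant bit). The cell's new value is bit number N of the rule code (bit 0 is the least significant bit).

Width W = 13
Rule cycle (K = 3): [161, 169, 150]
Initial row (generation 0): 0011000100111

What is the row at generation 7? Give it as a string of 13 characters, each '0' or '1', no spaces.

Answer: 0001010100011

Derivation:
Gen 0: 0011000100111
Gen 1 (rule 161): 1000010000010
Gen 2 (rule 169): 0011000111000
Gen 3 (rule 150): 0100101010100
Gen 4 (rule 161): 0000010101001
Gen 5 (rule 169): 1111001010000
Gen 6 (rule 150): 0110111011000
Gen 7 (rule 161): 0001010100011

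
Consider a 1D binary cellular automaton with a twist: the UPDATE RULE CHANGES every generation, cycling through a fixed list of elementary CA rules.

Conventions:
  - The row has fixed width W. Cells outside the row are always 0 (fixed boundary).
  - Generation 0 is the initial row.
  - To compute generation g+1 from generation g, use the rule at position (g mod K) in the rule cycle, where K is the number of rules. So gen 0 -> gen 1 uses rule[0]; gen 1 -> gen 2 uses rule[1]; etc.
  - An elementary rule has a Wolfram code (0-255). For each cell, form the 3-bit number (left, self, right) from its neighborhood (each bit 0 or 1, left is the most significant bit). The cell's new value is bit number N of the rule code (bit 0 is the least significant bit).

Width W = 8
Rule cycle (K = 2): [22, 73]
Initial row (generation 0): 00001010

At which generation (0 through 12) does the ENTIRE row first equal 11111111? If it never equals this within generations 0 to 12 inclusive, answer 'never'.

Gen 0: 00001010
Gen 1 (rule 22): 00011011
Gen 2 (rule 73): 11011011
Gen 3 (rule 22): 00000000
Gen 4 (rule 73): 11111111
Gen 5 (rule 22): 00000000
Gen 6 (rule 73): 11111111
Gen 7 (rule 22): 00000000
Gen 8 (rule 73): 11111111
Gen 9 (rule 22): 00000000
Gen 10 (rule 73): 11111111
Gen 11 (rule 22): 00000000
Gen 12 (rule 73): 11111111

Answer: 4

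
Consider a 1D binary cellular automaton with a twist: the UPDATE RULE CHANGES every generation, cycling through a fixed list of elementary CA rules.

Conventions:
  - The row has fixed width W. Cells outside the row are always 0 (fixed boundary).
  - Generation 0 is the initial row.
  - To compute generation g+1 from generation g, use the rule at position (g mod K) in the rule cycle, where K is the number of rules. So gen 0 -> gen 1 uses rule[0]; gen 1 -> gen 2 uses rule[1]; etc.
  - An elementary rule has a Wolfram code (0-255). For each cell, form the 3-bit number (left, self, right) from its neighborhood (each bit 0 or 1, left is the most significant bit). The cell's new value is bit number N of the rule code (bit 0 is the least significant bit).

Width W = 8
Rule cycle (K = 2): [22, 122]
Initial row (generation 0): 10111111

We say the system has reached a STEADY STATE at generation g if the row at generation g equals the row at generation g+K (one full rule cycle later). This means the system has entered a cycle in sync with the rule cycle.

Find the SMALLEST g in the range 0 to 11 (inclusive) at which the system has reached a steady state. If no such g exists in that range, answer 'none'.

Answer: 9

Derivation:
Gen 0: 10111111
Gen 1 (rule 22): 10000000
Gen 2 (rule 122): 01000000
Gen 3 (rule 22): 11100000
Gen 4 (rule 122): 10110000
Gen 5 (rule 22): 10001000
Gen 6 (rule 122): 01010100
Gen 7 (rule 22): 11010110
Gen 8 (rule 122): 11101111
Gen 9 (rule 22): 00000000
Gen 10 (rule 122): 00000000
Gen 11 (rule 22): 00000000
Gen 12 (rule 122): 00000000
Gen 13 (rule 22): 00000000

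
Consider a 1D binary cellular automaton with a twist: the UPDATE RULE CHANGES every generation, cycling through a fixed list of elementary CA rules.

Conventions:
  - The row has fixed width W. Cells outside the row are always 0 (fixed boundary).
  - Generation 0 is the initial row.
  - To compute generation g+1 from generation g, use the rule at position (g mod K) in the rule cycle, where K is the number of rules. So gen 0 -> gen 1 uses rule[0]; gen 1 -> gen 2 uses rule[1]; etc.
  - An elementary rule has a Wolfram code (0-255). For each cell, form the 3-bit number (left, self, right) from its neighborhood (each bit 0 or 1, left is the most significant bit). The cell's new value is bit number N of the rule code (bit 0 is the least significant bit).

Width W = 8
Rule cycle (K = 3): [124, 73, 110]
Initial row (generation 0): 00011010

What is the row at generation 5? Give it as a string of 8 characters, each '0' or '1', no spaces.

Answer: 00011011

Derivation:
Gen 0: 00011010
Gen 1 (rule 124): 00011111
Gen 2 (rule 73): 11010001
Gen 3 (rule 110): 11110011
Gen 4 (rule 124): 10011011
Gen 5 (rule 73): 00011011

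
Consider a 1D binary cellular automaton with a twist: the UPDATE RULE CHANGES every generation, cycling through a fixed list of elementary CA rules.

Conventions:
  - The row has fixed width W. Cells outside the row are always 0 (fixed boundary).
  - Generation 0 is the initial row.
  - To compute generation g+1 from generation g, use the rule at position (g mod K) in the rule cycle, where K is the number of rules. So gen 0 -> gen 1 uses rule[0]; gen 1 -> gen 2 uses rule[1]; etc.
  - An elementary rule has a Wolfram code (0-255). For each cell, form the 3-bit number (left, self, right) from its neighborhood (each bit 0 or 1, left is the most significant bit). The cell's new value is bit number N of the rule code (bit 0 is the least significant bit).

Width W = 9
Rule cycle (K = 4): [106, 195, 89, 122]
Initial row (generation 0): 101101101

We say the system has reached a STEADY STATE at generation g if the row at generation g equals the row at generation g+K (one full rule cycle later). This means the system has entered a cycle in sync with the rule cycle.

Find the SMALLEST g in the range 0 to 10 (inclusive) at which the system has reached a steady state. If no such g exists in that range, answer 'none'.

Gen 0: 101101101
Gen 1 (rule 106): 011111110
Gen 2 (rule 195): 101111110
Gen 3 (rule 89): 001000011
Gen 4 (rule 122): 010100111
Gen 5 (rule 106): 101001101
Gen 6 (rule 195): 000010100
Gen 7 (rule 89): 111000011
Gen 8 (rule 122): 101100111
Gen 9 (rule 106): 011101101
Gen 10 (rule 195): 101100100
Gen 11 (rule 89): 001110011
Gen 12 (rule 122): 011011111
Gen 13 (rule 106): 111110001
Gen 14 (rule 195): 011110110

Answer: none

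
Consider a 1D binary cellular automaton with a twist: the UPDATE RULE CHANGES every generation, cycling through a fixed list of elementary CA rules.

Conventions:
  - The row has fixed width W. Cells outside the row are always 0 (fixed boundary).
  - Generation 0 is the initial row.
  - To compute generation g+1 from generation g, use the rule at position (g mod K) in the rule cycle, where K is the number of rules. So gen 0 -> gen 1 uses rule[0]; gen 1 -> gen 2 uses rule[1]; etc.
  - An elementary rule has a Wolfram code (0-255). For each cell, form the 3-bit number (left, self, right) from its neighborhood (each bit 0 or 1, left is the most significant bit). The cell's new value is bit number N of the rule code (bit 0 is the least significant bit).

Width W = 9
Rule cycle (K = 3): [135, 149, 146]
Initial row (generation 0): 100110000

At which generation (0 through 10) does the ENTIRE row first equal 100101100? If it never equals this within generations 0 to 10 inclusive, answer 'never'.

Gen 0: 100110000
Gen 1 (rule 135): 101000111
Gen 2 (rule 149): 101110010
Gen 3 (rule 146): 000101101
Gen 4 (rule 135): 111100001
Gen 5 (rule 149): 011011101
Gen 6 (rule 146): 100001000
Gen 7 (rule 135): 101111011
Gen 8 (rule 149): 100110000
Gen 9 (rule 146): 011001000
Gen 10 (rule 135): 100011011

Answer: never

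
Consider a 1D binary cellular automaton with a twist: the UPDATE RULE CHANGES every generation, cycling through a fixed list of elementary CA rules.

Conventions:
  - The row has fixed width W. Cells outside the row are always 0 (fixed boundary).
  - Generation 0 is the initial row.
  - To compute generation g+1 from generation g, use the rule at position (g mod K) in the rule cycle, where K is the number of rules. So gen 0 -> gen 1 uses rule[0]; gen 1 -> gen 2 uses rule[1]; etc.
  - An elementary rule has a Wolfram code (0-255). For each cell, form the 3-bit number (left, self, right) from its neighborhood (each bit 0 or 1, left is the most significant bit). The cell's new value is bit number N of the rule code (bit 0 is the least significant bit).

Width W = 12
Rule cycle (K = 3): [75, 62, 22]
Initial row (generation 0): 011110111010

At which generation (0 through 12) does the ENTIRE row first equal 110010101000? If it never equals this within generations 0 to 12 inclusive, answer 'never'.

Answer: 1

Derivation:
Gen 0: 011110111010
Gen 1 (rule 75): 110010101000
Gen 2 (rule 62): 101111111100
Gen 3 (rule 22): 100000000010
Gen 4 (rule 75): 001111111100
Gen 5 (rule 62): 011000000010
Gen 6 (rule 22): 100100000111
Gen 7 (rule 75): 001001111101
Gen 8 (rule 62): 011111000011
Gen 9 (rule 22): 100000100100
Gen 10 (rule 75): 001111001001
Gen 11 (rule 62): 011000111111
Gen 12 (rule 22): 100101000000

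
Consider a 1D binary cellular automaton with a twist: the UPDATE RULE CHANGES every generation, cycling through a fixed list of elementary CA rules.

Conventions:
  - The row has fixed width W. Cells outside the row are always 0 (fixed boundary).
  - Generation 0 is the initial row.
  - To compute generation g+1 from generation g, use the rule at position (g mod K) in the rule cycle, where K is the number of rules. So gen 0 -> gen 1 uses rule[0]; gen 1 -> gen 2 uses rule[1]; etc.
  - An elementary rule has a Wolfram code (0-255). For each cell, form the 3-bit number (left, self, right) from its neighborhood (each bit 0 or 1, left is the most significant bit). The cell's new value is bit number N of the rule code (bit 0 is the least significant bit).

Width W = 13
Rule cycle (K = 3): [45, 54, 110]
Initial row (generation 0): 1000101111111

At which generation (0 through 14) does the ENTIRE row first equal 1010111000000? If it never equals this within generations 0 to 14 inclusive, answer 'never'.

Answer: 1

Derivation:
Gen 0: 1000101111111
Gen 1 (rule 45): 1010111000000
Gen 2 (rule 54): 1111000100000
Gen 3 (rule 110): 1001001100000
Gen 4 (rule 45): 1001001001111
Gen 5 (rule 54): 1111111110000
Gen 6 (rule 110): 1000000010000
Gen 7 (rule 45): 1011111010111
Gen 8 (rule 54): 1100000111000
Gen 9 (rule 110): 1100001101000
Gen 10 (rule 45): 1001101011011
Gen 11 (rule 54): 1110011100100
Gen 12 (rule 110): 1010110101100
Gen 13 (rule 45): 1111101111001
Gen 14 (rule 54): 0000010000111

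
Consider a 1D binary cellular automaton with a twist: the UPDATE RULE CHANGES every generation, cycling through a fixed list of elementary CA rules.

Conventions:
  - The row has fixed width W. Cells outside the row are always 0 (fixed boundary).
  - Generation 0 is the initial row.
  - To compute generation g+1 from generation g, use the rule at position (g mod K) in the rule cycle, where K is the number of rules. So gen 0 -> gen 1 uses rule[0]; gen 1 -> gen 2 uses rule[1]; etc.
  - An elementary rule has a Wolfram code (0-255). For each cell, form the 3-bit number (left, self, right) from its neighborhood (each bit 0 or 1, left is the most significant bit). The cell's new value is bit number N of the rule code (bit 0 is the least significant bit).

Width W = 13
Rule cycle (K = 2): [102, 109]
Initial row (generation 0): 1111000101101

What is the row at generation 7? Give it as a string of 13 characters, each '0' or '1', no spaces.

Answer: 1110111001011

Derivation:
Gen 0: 1111000101101
Gen 1 (rule 102): 0001001110111
Gen 2 (rule 109): 1101001011101
Gen 3 (rule 102): 0111011100111
Gen 4 (rule 109): 0101110100101
Gen 5 (rule 102): 1110011101111
Gen 6 (rule 109): 1010010111001
Gen 7 (rule 102): 1110111001011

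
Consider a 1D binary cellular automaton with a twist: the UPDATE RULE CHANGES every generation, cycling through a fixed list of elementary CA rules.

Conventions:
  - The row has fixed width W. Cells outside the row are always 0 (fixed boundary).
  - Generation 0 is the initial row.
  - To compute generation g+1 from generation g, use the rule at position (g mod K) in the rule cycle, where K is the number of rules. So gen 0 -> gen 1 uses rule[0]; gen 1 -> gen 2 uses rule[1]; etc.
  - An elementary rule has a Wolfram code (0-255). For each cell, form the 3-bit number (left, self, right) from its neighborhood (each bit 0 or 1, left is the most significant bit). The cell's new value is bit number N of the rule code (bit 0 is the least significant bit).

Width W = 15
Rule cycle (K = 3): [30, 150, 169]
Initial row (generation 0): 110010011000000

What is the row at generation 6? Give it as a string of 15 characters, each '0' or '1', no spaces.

Answer: 000011000110100

Derivation:
Gen 0: 110010011000000
Gen 1 (rule 30): 101111110100000
Gen 2 (rule 150): 100111100110000
Gen 3 (rule 169): 000111000100111
Gen 4 (rule 30): 001100101111100
Gen 5 (rule 150): 010011100111010
Gen 6 (rule 169): 000011000110100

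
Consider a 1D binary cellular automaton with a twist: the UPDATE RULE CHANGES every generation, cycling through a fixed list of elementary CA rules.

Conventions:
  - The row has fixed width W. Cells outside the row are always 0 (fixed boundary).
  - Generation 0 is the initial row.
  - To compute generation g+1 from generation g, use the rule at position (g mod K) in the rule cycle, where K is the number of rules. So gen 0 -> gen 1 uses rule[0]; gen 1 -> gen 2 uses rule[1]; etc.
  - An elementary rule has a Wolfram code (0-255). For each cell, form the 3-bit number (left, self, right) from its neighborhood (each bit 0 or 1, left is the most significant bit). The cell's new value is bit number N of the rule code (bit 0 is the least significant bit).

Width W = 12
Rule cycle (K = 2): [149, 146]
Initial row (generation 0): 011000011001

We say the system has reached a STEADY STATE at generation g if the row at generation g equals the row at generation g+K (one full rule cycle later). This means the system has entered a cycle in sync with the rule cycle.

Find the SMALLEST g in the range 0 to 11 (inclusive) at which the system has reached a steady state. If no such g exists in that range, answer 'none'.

Answer: none

Derivation:
Gen 0: 011000011001
Gen 1 (rule 149): 000111000101
Gen 2 (rule 146): 001010101000
Gen 3 (rule 149): 101010101111
Gen 4 (rule 146): 000000000110
Gen 5 (rule 149): 111111110001
Gen 6 (rule 146): 011111101010
Gen 7 (rule 149): 001111001011
Gen 8 (rule 146): 010110110000
Gen 9 (rule 149): 010000001111
Gen 10 (rule 146): 101000010110
Gen 11 (rule 149): 101111010001
Gen 12 (rule 146): 000110001010
Gen 13 (rule 149): 110001101011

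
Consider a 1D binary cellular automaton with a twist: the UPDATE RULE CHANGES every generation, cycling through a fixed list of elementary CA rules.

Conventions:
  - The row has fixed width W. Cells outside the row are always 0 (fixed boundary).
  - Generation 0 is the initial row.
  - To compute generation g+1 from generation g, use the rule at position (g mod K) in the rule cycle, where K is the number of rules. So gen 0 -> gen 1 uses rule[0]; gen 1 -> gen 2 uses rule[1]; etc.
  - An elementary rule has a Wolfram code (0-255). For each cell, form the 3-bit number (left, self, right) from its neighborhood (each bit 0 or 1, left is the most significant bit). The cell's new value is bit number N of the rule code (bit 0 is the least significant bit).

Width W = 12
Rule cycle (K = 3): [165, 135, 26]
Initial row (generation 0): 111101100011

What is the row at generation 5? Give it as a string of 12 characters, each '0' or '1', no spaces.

Gen 0: 111101100011
Gen 1 (rule 165): 011010001000
Gen 2 (rule 135): 100010111011
Gen 3 (rule 26): 010100100010
Gen 4 (rule 165): 011100101010
Gen 5 (rule 135): 101001101010

Answer: 101001101010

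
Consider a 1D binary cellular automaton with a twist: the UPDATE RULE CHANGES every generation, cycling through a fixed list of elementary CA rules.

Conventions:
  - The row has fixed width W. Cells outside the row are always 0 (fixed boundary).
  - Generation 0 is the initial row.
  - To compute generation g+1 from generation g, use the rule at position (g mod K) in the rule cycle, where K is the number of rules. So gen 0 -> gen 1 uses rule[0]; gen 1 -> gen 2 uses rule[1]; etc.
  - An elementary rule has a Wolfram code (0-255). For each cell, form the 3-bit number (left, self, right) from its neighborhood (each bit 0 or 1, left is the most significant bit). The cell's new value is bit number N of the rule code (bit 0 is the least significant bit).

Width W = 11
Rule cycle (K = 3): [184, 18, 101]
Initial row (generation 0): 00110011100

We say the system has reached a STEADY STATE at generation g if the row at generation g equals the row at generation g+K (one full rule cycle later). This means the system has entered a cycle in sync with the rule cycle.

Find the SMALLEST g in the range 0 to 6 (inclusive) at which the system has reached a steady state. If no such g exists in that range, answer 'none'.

Answer: 2

Derivation:
Gen 0: 00110011100
Gen 1 (rule 184): 00101011010
Gen 2 (rule 18): 01000000001
Gen 3 (rule 101): 01011111101
Gen 4 (rule 184): 00111111010
Gen 5 (rule 18): 01000000001
Gen 6 (rule 101): 01011111101
Gen 7 (rule 184): 00111111010
Gen 8 (rule 18): 01000000001
Gen 9 (rule 101): 01011111101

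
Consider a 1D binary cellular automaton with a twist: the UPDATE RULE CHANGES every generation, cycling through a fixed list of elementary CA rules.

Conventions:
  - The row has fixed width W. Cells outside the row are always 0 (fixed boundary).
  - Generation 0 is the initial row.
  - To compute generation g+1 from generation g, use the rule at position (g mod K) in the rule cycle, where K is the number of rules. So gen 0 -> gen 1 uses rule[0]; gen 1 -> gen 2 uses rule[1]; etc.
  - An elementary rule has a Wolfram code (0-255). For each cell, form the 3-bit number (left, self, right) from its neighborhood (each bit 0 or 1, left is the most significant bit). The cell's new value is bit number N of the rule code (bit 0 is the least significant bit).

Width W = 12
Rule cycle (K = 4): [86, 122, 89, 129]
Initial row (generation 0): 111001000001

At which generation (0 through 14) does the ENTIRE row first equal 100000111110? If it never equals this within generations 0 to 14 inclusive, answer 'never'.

Answer: 8

Derivation:
Gen 0: 111001000001
Gen 1 (rule 86): 001111100011
Gen 2 (rule 122): 011000110111
Gen 3 (rule 89): 011110110101
Gen 4 (rule 129): 001100000000
Gen 5 (rule 86): 010110000000
Gen 6 (rule 122): 101111000000
Gen 7 (rule 89): 001001111111
Gen 8 (rule 129): 100000111110
Gen 9 (rule 86): 110001000011
Gen 10 (rule 122): 111010100111
Gen 11 (rule 89): 101000010101
Gen 12 (rule 129): 000011000000
Gen 13 (rule 86): 000101100000
Gen 14 (rule 122): 001011110000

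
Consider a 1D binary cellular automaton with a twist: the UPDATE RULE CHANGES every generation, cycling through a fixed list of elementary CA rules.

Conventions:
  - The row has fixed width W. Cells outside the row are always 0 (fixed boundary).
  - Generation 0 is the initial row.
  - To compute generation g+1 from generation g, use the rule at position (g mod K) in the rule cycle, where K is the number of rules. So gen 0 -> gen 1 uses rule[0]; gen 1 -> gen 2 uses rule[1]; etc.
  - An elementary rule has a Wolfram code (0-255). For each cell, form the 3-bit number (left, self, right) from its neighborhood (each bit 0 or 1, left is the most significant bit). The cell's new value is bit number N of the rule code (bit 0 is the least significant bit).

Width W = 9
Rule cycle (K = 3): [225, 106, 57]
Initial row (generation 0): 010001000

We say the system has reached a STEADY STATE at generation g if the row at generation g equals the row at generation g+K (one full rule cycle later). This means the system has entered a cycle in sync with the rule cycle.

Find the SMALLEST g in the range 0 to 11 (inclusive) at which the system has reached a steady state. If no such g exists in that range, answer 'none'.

Gen 0: 010001000
Gen 1 (rule 225): 000100011
Gen 2 (rule 106): 001000111
Gen 3 (rule 57): 100110100
Gen 4 (rule 225): 000011001
Gen 5 (rule 106): 000111010
Gen 6 (rule 57): 110100101
Gen 7 (rule 225): 011000010
Gen 8 (rule 106): 111000100
Gen 9 (rule 57): 100110011
Gen 10 (rule 225): 000010001
Gen 11 (rule 106): 000100010
Gen 12 (rule 57): 110011001
Gen 13 (rule 225): 010001000
Gen 14 (rule 106): 100010000

Answer: none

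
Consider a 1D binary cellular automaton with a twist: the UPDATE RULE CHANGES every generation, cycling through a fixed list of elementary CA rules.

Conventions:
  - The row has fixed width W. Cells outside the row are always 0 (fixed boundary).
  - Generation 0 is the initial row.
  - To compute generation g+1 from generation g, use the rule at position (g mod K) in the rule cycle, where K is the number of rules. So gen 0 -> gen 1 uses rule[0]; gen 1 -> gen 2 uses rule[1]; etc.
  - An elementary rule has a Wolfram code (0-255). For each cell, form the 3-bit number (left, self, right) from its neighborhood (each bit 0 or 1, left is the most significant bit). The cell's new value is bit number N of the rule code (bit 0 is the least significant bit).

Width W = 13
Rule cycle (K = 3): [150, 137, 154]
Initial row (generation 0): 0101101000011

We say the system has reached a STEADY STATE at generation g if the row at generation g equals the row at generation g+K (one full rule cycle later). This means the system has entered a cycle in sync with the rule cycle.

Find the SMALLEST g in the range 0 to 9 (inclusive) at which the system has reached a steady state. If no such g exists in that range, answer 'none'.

Answer: none

Derivation:
Gen 0: 0101101000011
Gen 1 (rule 150): 1100001100100
Gen 2 (rule 137): 1001101000001
Gen 3 (rule 154): 0111000100010
Gen 4 (rule 150): 1010101110111
Gen 5 (rule 137): 0000001100110
Gen 6 (rule 154): 0000011011101
Gen 7 (rule 150): 0000100001001
Gen 8 (rule 137): 1110001100000
Gen 9 (rule 154): 1101011010000
Gen 10 (rule 150): 0001000011000
Gen 11 (rule 137): 1100011010011
Gen 12 (rule 154): 1010110001110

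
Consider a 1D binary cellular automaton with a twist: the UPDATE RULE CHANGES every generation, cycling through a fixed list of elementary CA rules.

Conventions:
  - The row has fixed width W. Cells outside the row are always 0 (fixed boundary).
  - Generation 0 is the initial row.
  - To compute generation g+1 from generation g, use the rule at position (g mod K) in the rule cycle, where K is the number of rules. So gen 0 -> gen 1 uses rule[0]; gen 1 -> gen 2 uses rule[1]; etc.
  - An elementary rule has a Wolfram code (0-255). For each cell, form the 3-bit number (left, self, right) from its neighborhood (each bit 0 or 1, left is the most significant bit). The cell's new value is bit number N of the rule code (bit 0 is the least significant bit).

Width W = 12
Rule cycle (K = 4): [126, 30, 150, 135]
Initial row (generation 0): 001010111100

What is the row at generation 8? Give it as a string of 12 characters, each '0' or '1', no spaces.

Gen 0: 001010111100
Gen 1 (rule 126): 011111100110
Gen 2 (rule 30): 110000011101
Gen 3 (rule 150): 001000101001
Gen 4 (rule 135): 111011101011
Gen 5 (rule 126): 101110111111
Gen 6 (rule 30): 101000100000
Gen 7 (rule 150): 101101110000
Gen 8 (rule 135): 100000100111

Answer: 100000100111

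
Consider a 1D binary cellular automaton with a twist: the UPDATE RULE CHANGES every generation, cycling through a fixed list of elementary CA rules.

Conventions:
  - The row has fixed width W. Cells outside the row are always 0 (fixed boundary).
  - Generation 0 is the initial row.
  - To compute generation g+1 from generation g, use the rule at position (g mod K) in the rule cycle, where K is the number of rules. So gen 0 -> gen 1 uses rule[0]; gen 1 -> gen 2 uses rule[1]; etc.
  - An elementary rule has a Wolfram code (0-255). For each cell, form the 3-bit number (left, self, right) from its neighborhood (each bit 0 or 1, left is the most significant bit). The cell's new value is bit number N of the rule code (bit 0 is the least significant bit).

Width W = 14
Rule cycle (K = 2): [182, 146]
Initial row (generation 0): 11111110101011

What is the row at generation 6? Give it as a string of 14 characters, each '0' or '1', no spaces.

Answer: 00000000001010

Derivation:
Gen 0: 11111110101011
Gen 1 (rule 182): 01111101111100
Gen 2 (rule 146): 10111000111010
Gen 3 (rule 182): 11010101010111
Gen 4 (rule 146): 00000000000010
Gen 5 (rule 182): 00000000000111
Gen 6 (rule 146): 00000000001010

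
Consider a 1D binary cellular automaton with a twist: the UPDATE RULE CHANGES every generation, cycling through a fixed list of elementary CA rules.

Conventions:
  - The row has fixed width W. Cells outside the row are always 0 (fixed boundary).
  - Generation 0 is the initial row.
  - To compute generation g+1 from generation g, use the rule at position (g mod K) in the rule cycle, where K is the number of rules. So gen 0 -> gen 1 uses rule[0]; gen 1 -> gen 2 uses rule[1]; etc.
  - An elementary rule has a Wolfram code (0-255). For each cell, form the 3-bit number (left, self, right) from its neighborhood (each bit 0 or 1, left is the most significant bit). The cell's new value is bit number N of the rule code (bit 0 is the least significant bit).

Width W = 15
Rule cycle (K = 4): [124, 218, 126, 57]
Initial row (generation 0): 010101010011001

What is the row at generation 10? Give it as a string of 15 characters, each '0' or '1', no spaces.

Answer: 111001111110111

Derivation:
Gen 0: 010101010011001
Gen 1 (rule 124): 011111111011101
Gen 2 (rule 218): 111111111011100
Gen 3 (rule 126): 100000001110110
Gen 4 (rule 57): 011111101001101
Gen 5 (rule 124): 010000111101111
Gen 6 (rule 218): 101001111101111
Gen 7 (rule 126): 111111000111001
Gen 8 (rule 57): 100000110100100
Gen 9 (rule 124): 110000111110110
Gen 10 (rule 218): 111001111110111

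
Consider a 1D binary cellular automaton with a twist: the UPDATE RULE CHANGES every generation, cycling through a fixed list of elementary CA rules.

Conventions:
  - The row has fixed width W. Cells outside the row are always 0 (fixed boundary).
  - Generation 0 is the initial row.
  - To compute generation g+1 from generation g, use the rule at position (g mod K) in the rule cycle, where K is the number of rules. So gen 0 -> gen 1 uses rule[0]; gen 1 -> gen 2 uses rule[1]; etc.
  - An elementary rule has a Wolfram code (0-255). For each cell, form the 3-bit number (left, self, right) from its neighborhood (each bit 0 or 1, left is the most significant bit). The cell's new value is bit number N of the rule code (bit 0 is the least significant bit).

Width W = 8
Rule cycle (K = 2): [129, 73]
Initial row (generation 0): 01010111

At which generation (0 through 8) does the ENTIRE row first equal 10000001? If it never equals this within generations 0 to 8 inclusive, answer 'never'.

Answer: never

Derivation:
Gen 0: 01010111
Gen 1 (rule 129): 00000010
Gen 2 (rule 73): 11111000
Gen 3 (rule 129): 01110011
Gen 4 (rule 73): 01010011
Gen 5 (rule 129): 00000000
Gen 6 (rule 73): 11111111
Gen 7 (rule 129): 01111110
Gen 8 (rule 73): 01000010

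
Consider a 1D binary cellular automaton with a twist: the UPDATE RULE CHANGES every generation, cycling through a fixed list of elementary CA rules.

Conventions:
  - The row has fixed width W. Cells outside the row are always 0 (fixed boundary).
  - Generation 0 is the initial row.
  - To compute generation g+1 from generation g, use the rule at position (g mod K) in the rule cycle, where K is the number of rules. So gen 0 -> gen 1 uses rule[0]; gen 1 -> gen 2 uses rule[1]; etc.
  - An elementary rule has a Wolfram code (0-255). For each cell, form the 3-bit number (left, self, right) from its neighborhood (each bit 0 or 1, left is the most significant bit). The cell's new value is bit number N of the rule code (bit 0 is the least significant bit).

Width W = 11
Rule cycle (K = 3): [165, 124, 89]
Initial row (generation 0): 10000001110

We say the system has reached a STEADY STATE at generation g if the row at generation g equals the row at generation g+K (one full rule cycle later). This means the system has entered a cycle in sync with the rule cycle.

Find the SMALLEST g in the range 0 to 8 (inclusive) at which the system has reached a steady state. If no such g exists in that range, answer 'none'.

Answer: none

Derivation:
Gen 0: 10000001110
Gen 1 (rule 165): 10111100100
Gen 2 (rule 124): 11100110110
Gen 3 (rule 89): 10110110111
Gen 4 (rule 165): 11001001010
Gen 5 (rule 124): 11101101111
Gen 6 (rule 89): 10101101001
Gen 7 (rule 165): 11110011001
Gen 8 (rule 124): 10011011101
Gen 9 (rule 89): 01011010100
Gen 10 (rule 165): 01100111101
Gen 11 (rule 124): 01110100111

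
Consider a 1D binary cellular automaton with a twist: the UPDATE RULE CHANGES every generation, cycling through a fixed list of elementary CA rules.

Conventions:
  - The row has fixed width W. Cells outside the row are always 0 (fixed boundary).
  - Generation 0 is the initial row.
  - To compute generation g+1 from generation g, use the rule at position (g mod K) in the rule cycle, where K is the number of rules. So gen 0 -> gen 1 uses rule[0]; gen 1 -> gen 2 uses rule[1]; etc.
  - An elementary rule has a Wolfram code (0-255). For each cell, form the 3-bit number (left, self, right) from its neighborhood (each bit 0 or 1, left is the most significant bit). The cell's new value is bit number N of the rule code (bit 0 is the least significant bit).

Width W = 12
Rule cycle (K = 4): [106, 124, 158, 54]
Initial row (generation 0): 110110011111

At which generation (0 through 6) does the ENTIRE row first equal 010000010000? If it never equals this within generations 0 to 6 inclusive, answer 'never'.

Answer: 5

Derivation:
Gen 0: 110110011111
Gen 1 (rule 106): 111110110001
Gen 2 (rule 124): 100011111001
Gen 3 (rule 158): 110111110111
Gen 4 (rule 54): 001000001000
Gen 5 (rule 106): 010000010000
Gen 6 (rule 124): 011000011000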